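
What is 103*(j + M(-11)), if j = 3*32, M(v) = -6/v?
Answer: 109386/11 ≈ 9944.2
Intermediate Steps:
j = 96
103*(j + M(-11)) = 103*(96 - 6/(-11)) = 103*(96 - 6*(-1/11)) = 103*(96 + 6/11) = 103*(1062/11) = 109386/11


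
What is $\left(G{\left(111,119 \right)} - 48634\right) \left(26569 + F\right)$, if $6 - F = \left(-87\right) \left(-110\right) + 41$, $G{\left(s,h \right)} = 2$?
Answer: $-824993248$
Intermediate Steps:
$F = -9605$ ($F = 6 - \left(\left(-87\right) \left(-110\right) + 41\right) = 6 - \left(9570 + 41\right) = 6 - 9611 = -9605$)
$\left(G{\left(111,119 \right)} - 48634\right) \left(26569 + F\right) = \left(2 - 48634\right) \left(26569 - 9605\right) = \left(-48632\right) 16964 = -824993248$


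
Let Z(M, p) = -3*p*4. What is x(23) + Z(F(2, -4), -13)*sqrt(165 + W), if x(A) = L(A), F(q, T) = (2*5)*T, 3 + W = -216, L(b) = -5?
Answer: -5 + 468*I*sqrt(6) ≈ -5.0 + 1146.4*I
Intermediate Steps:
W = -219 (W = -3 - 216 = -219)
F(q, T) = 10*T
x(A) = -5
Z(M, p) = -12*p
x(23) + Z(F(2, -4), -13)*sqrt(165 + W) = -5 + (-12*(-13))*sqrt(165 - 219) = -5 + 156*sqrt(-54) = -5 + 156*(3*I*sqrt(6)) = -5 + 468*I*sqrt(6)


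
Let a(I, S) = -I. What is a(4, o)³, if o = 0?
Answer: -64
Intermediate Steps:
a(4, o)³ = (-1*4)³ = (-4)³ = -64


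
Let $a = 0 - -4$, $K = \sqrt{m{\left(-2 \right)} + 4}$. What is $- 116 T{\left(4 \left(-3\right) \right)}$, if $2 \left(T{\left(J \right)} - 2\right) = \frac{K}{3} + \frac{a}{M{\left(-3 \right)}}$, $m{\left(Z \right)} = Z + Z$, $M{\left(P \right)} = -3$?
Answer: $- \frac{464}{3} \approx -154.67$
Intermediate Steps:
$m{\left(Z \right)} = 2 Z$
$K = 0$ ($K = \sqrt{2 \left(-2\right) + 4} = \sqrt{-4 + 4} = \sqrt{0} = 0$)
$a = 4$ ($a = 0 + 4 = 4$)
$T{\left(J \right)} = \frac{4}{3}$ ($T{\left(J \right)} = 2 + \frac{\frac{0}{3} + \frac{4}{-3}}{2} = 2 + \frac{0 \cdot \frac{1}{3} + 4 \left(- \frac{1}{3}\right)}{2} = 2 + \frac{0 - \frac{4}{3}}{2} = 2 + \frac{1}{2} \left(- \frac{4}{3}\right) = 2 - \frac{2}{3} = \frac{4}{3}$)
$- 116 T{\left(4 \left(-3\right) \right)} = \left(-116\right) \frac{4}{3} = - \frac{464}{3}$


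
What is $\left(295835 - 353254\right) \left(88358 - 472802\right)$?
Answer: $22074390036$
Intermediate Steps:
$\left(295835 - 353254\right) \left(88358 - 472802\right) = \left(-57419\right) \left(-384444\right) = 22074390036$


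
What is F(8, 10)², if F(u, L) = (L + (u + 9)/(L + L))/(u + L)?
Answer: 47089/129600 ≈ 0.36334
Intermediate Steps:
F(u, L) = (L + (9 + u)/(2*L))/(L + u) (F(u, L) = (L + (9 + u)/((2*L)))/(L + u) = (L + (9 + u)*(1/(2*L)))/(L + u) = (L + (9 + u)/(2*L))/(L + u))
F(8, 10)² = ((½)*(9 + 8 + 2*10²)/(10*(10 + 8)))² = ((½)*(⅒)*(9 + 8 + 2*100)/18)² = ((½)*(⅒)*(1/18)*(9 + 8 + 200))² = ((½)*(⅒)*(1/18)*217)² = (217/360)² = 47089/129600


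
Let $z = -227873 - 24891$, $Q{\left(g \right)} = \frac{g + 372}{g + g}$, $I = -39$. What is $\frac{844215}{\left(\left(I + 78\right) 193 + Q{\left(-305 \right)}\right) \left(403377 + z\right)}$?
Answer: $\frac{514971150}{691524980039} \approx 0.00074469$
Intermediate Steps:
$Q{\left(g \right)} = \frac{372 + g}{2 g}$
$z = -252764$ ($z = -227873 - 24891 = -252764$)
$\frac{844215}{\left(\left(I + 78\right) 193 + Q{\left(-305 \right)}\right) \left(403377 + z\right)} = \frac{844215}{\left(\left(-39 + 78\right) 193 + \frac{372 - 305}{2 \left(-305\right)}\right) \left(403377 - 252764\right)} = \frac{844215}{\left(39 \cdot 193 + \frac{1}{2} \left(- \frac{1}{305}\right) 67\right) 150613} = \frac{844215}{\left(7527 - \frac{67}{610}\right) 150613} = \frac{844215}{\frac{4591403}{610} \cdot 150613} = \frac{844215}{\frac{691524980039}{610}} = 844215 \cdot \frac{610}{691524980039} = \frac{514971150}{691524980039}$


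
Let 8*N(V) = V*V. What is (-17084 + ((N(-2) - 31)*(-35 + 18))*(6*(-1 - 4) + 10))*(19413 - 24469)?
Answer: 138807424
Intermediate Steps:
N(V) = V²/8 (N(V) = (V*V)/8 = V²/8)
(-17084 + ((N(-2) - 31)*(-35 + 18))*(6*(-1 - 4) + 10))*(19413 - 24469) = (-17084 + (((⅛)*(-2)² - 31)*(-35 + 18))*(6*(-1 - 4) + 10))*(19413 - 24469) = (-17084 + (((⅛)*4 - 31)*(-17))*(6*(-5) + 10))*(-5056) = (-17084 + ((½ - 31)*(-17))*(-30 + 10))*(-5056) = (-17084 - 61/2*(-17)*(-20))*(-5056) = (-17084 + (1037/2)*(-20))*(-5056) = (-17084 - 10370)*(-5056) = -27454*(-5056) = 138807424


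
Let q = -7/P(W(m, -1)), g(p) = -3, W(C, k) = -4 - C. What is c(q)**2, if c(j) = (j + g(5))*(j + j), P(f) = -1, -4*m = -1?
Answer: 3136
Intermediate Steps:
m = 1/4 (m = -1/4*(-1) = 1/4 ≈ 0.25000)
q = 7 (q = -7/(-1) = -7*(-1) = 7)
c(j) = 2*j*(-3 + j) (c(j) = (j - 3)*(j + j) = (-3 + j)*(2*j) = 2*j*(-3 + j))
c(q)**2 = (2*7*(-3 + 7))**2 = (2*7*4)**2 = 56**2 = 3136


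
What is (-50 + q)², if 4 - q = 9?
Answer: 3025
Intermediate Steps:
q = -5 (q = 4 - 1*9 = 4 - 9 = -5)
(-50 + q)² = (-50 - 5)² = (-55)² = 3025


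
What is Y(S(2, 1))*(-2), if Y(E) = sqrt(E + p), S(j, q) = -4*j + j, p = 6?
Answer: 0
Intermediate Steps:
S(j, q) = -3*j
Y(E) = sqrt(6 + E) (Y(E) = sqrt(E + 6) = sqrt(6 + E))
Y(S(2, 1))*(-2) = sqrt(6 - 3*2)*(-2) = sqrt(6 - 6)*(-2) = sqrt(0)*(-2) = 0*(-2) = 0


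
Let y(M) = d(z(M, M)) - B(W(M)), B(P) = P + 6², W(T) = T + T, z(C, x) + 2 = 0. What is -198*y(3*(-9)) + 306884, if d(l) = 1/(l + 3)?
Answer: 303122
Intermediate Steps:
z(C, x) = -2 (z(C, x) = -2 + 0 = -2)
W(T) = 2*T
d(l) = 1/(3 + l)
B(P) = 36 + P (B(P) = P + 36 = 36 + P)
y(M) = -35 - 2*M (y(M) = 1/(3 - 2) - (36 + 2*M) = 1/1 + (-36 - 2*M) = 1 + (-36 - 2*M) = -35 - 2*M)
-198*y(3*(-9)) + 306884 = -198*(-35 - 6*(-9)) + 306884 = -198*(-35 - 2*(-27)) + 306884 = -198*(-35 + 54) + 306884 = -198*19 + 306884 = -3762 + 306884 = 303122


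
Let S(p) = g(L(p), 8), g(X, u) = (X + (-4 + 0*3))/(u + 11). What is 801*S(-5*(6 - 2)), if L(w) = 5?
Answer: 801/19 ≈ 42.158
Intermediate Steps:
g(X, u) = (-4 + X)/(11 + u) (g(X, u) = (X + (-4 + 0))/(11 + u) = (X - 4)/(11 + u) = (-4 + X)/(11 + u))
S(p) = 1/19 (S(p) = (-4 + 5)/(11 + 8) = 1/19)
801*S(-5*(6 - 2)) = 801*(1/19) = 801/19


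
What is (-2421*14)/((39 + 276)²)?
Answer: -538/1575 ≈ -0.34159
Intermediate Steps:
(-2421*14)/((39 + 276)²) = -33894/(315²) = -33894/99225 = -33894*1/99225 = -538/1575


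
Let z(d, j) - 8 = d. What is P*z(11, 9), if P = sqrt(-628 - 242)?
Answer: 19*I*sqrt(870) ≈ 560.42*I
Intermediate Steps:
P = I*sqrt(870) (P = sqrt(-870) = I*sqrt(870) ≈ 29.496*I)
z(d, j) = 8 + d
P*z(11, 9) = (I*sqrt(870))*(8 + 11) = (I*sqrt(870))*19 = 19*I*sqrt(870)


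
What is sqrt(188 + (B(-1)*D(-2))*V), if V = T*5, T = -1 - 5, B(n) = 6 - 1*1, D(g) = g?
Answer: 2*sqrt(122) ≈ 22.091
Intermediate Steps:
B(n) = 5 (B(n) = 6 - 1 = 5)
T = -6
V = -30 (V = -6*5 = -30)
sqrt(188 + (B(-1)*D(-2))*V) = sqrt(188 + (5*(-2))*(-30)) = sqrt(188 - 10*(-30)) = sqrt(188 + 300) = sqrt(488) = 2*sqrt(122)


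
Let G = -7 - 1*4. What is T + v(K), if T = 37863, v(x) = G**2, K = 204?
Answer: 37984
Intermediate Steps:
G = -11 (G = -7 - 4 = -11)
v(x) = 121 (v(x) = (-11)**2 = 121)
T + v(K) = 37863 + 121 = 37984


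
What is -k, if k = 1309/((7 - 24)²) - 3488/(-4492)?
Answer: -101295/19091 ≈ -5.3059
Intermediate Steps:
k = 101295/19091 (k = 1309/((-17)²) - 3488*(-1/4492) = 1309/289 + 872/1123 = 1309*(1/289) + 872/1123 = 77/17 + 872/1123 = 101295/19091 ≈ 5.3059)
-k = -1*101295/19091 = -101295/19091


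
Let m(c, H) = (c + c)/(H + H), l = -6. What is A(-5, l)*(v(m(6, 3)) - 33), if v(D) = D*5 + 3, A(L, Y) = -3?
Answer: 60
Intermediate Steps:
m(c, H) = c/H (m(c, H) = (2*c)/((2*H)) = (2*c)*(1/(2*H)) = c/H)
v(D) = 3 + 5*D (v(D) = 5*D + 3 = 3 + 5*D)
A(-5, l)*(v(m(6, 3)) - 33) = -3*((3 + 5*(6/3)) - 33) = -3*((3 + 5*(6*(⅓))) - 33) = -3*((3 + 5*2) - 33) = -3*((3 + 10) - 33) = -3*(13 - 33) = -3*(-20) = 60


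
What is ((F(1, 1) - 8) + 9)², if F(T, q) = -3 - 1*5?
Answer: 49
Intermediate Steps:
F(T, q) = -8 (F(T, q) = -3 - 5 = -8)
((F(1, 1) - 8) + 9)² = ((-8 - 8) + 9)² = (-16 + 9)² = (-7)² = 49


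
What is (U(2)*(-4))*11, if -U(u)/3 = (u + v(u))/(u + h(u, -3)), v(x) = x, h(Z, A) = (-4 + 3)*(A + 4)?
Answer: 528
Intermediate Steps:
h(Z, A) = -4 - A (h(Z, A) = -(4 + A) = -4 - A)
U(u) = -6*u/(-1 + u) (U(u) = -3*(u + u)/(u + (-4 - 1*(-3))) = -3*2*u/(u + (-4 + 3)) = -3*2*u/(u - 1) = -3*2*u/(-1 + u) = -6*u/(-1 + u))
(U(2)*(-4))*11 = (-6*2/(-1 + 2)*(-4))*11 = (-6*2/1*(-4))*11 = (-6*2*1*(-4))*11 = -12*(-4)*11 = 48*11 = 528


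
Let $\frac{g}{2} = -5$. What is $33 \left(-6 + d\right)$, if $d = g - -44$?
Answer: $924$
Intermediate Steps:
$g = -10$ ($g = 2 \left(-5\right) = -10$)
$d = 34$ ($d = -10 - -44 = -10 + 44 = 34$)
$33 \left(-6 + d\right) = 33 \left(-6 + 34\right) = 33 \cdot 28 = 924$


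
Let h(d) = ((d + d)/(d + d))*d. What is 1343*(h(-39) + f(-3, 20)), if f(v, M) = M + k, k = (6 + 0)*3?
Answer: -1343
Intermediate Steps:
k = 18 (k = 6*3 = 18)
h(d) = d (h(d) = ((2*d)/((2*d)))*d = ((2*d)*(1/(2*d)))*d = 1*d = d)
f(v, M) = 18 + M (f(v, M) = M + 18 = 18 + M)
1343*(h(-39) + f(-3, 20)) = 1343*(-39 + (18 + 20)) = 1343*(-39 + 38) = 1343*(-1) = -1343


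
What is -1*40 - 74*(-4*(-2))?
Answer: -632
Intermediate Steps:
-1*40 - 74*(-4*(-2)) = -40 - 592 = -632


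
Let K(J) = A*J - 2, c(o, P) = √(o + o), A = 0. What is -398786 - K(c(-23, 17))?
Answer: -398784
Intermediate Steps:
c(o, P) = √2*√o (c(o, P) = √(2*o) = √2*√o)
K(J) = -2 (K(J) = 0*J - 2 = 0 - 2 = -2)
-398786 - K(c(-23, 17)) = -398786 - 1*(-2) = -398786 + 2 = -398784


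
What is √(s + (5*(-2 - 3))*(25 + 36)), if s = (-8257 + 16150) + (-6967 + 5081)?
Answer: 3*√498 ≈ 66.948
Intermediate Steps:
s = 6007 (s = 7893 - 1886 = 6007)
√(s + (5*(-2 - 3))*(25 + 36)) = √(6007 + (5*(-2 - 3))*(25 + 36)) = √(6007 + (5*(-5))*61) = √(6007 - 25*61) = √(6007 - 1525) = √4482 = 3*√498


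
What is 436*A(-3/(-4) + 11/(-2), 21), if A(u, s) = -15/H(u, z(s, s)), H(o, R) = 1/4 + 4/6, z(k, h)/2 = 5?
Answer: -78480/11 ≈ -7134.5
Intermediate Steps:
z(k, h) = 10 (z(k, h) = 2*5 = 10)
H(o, R) = 11/12 (H(o, R) = 1*(¼) + 4*(⅙) = ¼ + ⅔ = 11/12)
A(u, s) = -180/11 (A(u, s) = -15/11/12 = -15*12/11 = -180/11)
436*A(-3/(-4) + 11/(-2), 21) = 436*(-180/11) = -78480/11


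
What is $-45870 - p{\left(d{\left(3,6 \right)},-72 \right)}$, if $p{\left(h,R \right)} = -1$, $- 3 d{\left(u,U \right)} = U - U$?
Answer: $-45869$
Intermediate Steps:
$d{\left(u,U \right)} = 0$ ($d{\left(u,U \right)} = - \frac{U - U}{3} = \left(- \frac{1}{3}\right) 0 = 0$)
$-45870 - p{\left(d{\left(3,6 \right)},-72 \right)} = -45870 - -1 = -45870 + 1 = -45869$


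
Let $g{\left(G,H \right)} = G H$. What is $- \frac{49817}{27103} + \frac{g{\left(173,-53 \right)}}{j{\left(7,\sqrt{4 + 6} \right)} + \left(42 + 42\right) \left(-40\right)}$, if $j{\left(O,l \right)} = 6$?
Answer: $\frac{81421189}{90903462} \approx 0.89569$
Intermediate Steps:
$- \frac{49817}{27103} + \frac{g{\left(173,-53 \right)}}{j{\left(7,\sqrt{4 + 6} \right)} + \left(42 + 42\right) \left(-40\right)} = - \frac{49817}{27103} + \frac{173 \left(-53\right)}{6 + \left(42 + 42\right) \left(-40\right)} = \left(-49817\right) \frac{1}{27103} - \frac{9169}{6 + 84 \left(-40\right)} = - \frac{49817}{27103} - \frac{9169}{6 - 3360} = - \frac{49817}{27103} - \frac{9169}{-3354} = - \frac{49817}{27103} - - \frac{9169}{3354} = - \frac{49817}{27103} + \frac{9169}{3354} = \frac{81421189}{90903462}$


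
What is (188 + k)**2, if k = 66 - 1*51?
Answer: 41209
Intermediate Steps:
k = 15 (k = 66 - 51 = 15)
(188 + k)**2 = (188 + 15)**2 = 203**2 = 41209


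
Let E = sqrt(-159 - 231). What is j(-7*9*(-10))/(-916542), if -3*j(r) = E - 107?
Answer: -107/2749626 + I*sqrt(390)/2749626 ≈ -3.8914e-5 + 7.1822e-6*I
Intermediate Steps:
E = I*sqrt(390) (E = sqrt(-390) = I*sqrt(390) ≈ 19.748*I)
j(r) = 107/3 - I*sqrt(390)/3 (j(r) = -(I*sqrt(390) - 107)/3 = -(-107 + I*sqrt(390))/3 = 107/3 - I*sqrt(390)/3)
j(-7*9*(-10))/(-916542) = (107/3 - I*sqrt(390)/3)/(-916542) = (107/3 - I*sqrt(390)/3)*(-1/916542) = -107/2749626 + I*sqrt(390)/2749626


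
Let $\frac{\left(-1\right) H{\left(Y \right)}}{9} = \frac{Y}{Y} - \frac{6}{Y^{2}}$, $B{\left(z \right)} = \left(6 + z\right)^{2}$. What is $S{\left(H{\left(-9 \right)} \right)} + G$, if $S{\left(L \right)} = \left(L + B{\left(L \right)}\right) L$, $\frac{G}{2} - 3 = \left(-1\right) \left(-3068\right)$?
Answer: $\frac{166484}{27} \approx 6166.1$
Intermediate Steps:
$H{\left(Y \right)} = -9 + \frac{54}{Y^{2}}$ ($H{\left(Y \right)} = - 9 \left(\frac{Y}{Y} - \frac{6}{Y^{2}}\right) = - 9 \left(1 - \frac{6}{Y^{2}}\right) = -9 + \frac{54}{Y^{2}}$)
$G = 6142$ ($G = 6 + 2 \left(\left(-1\right) \left(-3068\right)\right) = 6 + 2 \cdot 3068 = 6 + 6136 = 6142$)
$S{\left(L \right)} = L \left(L + \left(6 + L\right)^{2}\right)$ ($S{\left(L \right)} = \left(L + \left(6 + L\right)^{2}\right) L = L \left(L + \left(6 + L\right)^{2}\right)$)
$S{\left(H{\left(-9 \right)} \right)} + G = \left(-9 + \frac{54}{81}\right) \left(\left(-9 + \frac{54}{81}\right) + \left(6 - \left(9 - \frac{54}{81}\right)\right)^{2}\right) + 6142 = \left(-9 + 54 \cdot \frac{1}{81}\right) \left(\left(-9 + 54 \cdot \frac{1}{81}\right) + \left(6 + \left(-9 + 54 \cdot \frac{1}{81}\right)\right)^{2}\right) + 6142 = \left(-9 + \frac{2}{3}\right) \left(\left(-9 + \frac{2}{3}\right) + \left(6 + \left(-9 + \frac{2}{3}\right)\right)^{2}\right) + 6142 = - \frac{25 \left(- \frac{25}{3} + \left(6 - \frac{25}{3}\right)^{2}\right)}{3} + 6142 = - \frac{25 \left(- \frac{25}{3} + \left(- \frac{7}{3}\right)^{2}\right)}{3} + 6142 = - \frac{25 \left(- \frac{25}{3} + \frac{49}{9}\right)}{3} + 6142 = \left(- \frac{25}{3}\right) \left(- \frac{26}{9}\right) + 6142 = \frac{650}{27} + 6142 = \frac{166484}{27}$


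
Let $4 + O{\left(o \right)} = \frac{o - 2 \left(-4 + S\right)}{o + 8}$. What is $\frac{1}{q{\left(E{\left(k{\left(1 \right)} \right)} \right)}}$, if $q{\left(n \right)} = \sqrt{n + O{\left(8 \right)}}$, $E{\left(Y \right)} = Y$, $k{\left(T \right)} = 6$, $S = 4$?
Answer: $\frac{\sqrt{10}}{5} \approx 0.63246$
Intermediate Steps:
$O{\left(o \right)} = -4 + \frac{o}{8 + o}$ ($O{\left(o \right)} = -4 + \frac{o - 2 \left(-4 + 4\right)}{o + 8} = -4 + \frac{o - 0}{8 + o} = -4 + \frac{o + 0}{8 + o} = -4 + \frac{o}{8 + o}$)
$q{\left(n \right)} = \sqrt{- \frac{7}{2} + n}$ ($q{\left(n \right)} = \sqrt{n + \frac{-32 - 24}{8 + 8}} = \sqrt{n + \frac{-32 - 24}{16}} = \sqrt{n + \frac{1}{16} \left(-56\right)} = \sqrt{n - \frac{7}{2}} = \sqrt{- \frac{7}{2} + n}$)
$\frac{1}{q{\left(E{\left(k{\left(1 \right)} \right)} \right)}} = \frac{1}{\frac{1}{2} \sqrt{-14 + 4 \cdot 6}} = \frac{1}{\frac{1}{2} \sqrt{-14 + 24}} = \frac{1}{\frac{1}{2} \sqrt{10}} = \frac{\sqrt{10}}{5}$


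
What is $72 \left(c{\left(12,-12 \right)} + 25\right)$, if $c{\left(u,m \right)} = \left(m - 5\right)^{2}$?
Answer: $22608$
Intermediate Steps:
$c{\left(u,m \right)} = \left(-5 + m\right)^{2}$
$72 \left(c{\left(12,-12 \right)} + 25\right) = 72 \left(\left(-5 - 12\right)^{2} + 25\right) = 72 \left(\left(-17\right)^{2} + 25\right) = 72 \left(289 + 25\right) = 72 \cdot 314 = 22608$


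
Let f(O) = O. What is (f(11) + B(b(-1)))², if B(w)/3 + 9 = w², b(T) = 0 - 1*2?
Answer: 16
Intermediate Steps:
b(T) = -2 (b(T) = 0 - 2 = -2)
B(w) = -27 + 3*w²
(f(11) + B(b(-1)))² = (11 + (-27 + 3*(-2)²))² = (11 + (-27 + 3*4))² = (11 + (-27 + 12))² = (11 - 15)² = (-4)² = 16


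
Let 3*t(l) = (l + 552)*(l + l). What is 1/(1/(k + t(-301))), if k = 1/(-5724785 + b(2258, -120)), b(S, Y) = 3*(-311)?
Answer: -865167441239/17177154 ≈ -50367.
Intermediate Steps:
b(S, Y) = -933
t(l) = 2*l*(552 + l)/3 (t(l) = ((l + 552)*(l + l))/3 = ((552 + l)*(2*l))/3 = (2*l*(552 + l))/3 = 2*l*(552 + l)/3)
k = -1/5725718 (k = 1/(-5724785 - 933) = 1/(-5725718) = -1/5725718 ≈ -1.7465e-7)
1/(1/(k + t(-301))) = 1/(1/(-1/5725718 + (⅔)*(-301)*(552 - 301))) = 1/(1/(-1/5725718 + (⅔)*(-301)*251)) = 1/(1/(-1/5725718 - 151102/3)) = 1/(1/(-865167441239/17177154)) = 1/(-17177154/865167441239) = -865167441239/17177154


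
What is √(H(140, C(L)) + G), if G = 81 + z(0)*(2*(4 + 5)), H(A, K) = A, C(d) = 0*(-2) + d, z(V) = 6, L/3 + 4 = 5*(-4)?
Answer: √329 ≈ 18.138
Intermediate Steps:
L = -72 (L = -12 + 3*(5*(-4)) = -12 + 3*(-20) = -12 - 60 = -72)
C(d) = d (C(d) = 0 + d = d)
G = 189 (G = 81 + 6*(2*(4 + 5)) = 81 + 6*(2*9) = 81 + 6*18 = 81 + 108 = 189)
√(H(140, C(L)) + G) = √(140 + 189) = √329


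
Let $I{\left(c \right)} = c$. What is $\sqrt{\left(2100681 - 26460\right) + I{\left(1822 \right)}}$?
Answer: $\sqrt{2076043} \approx 1440.8$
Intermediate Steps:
$\sqrt{\left(2100681 - 26460\right) + I{\left(1822 \right)}} = \sqrt{\left(2100681 - 26460\right) + 1822} = \sqrt{2074221 + 1822} = \sqrt{2076043}$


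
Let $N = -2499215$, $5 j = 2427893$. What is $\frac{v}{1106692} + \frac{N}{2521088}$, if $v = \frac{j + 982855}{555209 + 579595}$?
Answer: $- \frac{980845845075188551}{989431324032645120} \approx -0.99132$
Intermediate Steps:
$j = \frac{2427893}{5}$ ($j = \frac{1}{5} \cdot 2427893 = \frac{2427893}{5} \approx 4.8558 \cdot 10^{5}$)
$v = \frac{1835542}{1418505}$ ($v = \frac{\frac{2427893}{5} + 982855}{555209 + 579595} = \frac{7342168}{5 \cdot 1134804} = \frac{7342168}{5} \cdot \frac{1}{1134804} = \frac{1835542}{1418505} \approx 1.294$)
$\frac{v}{1106692} + \frac{N}{2521088} = \frac{1835542}{1418505 \cdot 1106692} - \frac{2499215}{2521088} = \frac{1835542}{1418505} \cdot \frac{1}{1106692} - \frac{2499215}{2521088} = \frac{917771}{784924067730} - \frac{2499215}{2521088} = - \frac{980845845075188551}{989431324032645120}$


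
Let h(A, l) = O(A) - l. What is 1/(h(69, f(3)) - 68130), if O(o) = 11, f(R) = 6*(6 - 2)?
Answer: -1/68143 ≈ -1.4675e-5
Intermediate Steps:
f(R) = 24 (f(R) = 6*4 = 24)
h(A, l) = 11 - l
1/(h(69, f(3)) - 68130) = 1/((11 - 1*24) - 68130) = 1/((11 - 24) - 68130) = 1/(-13 - 68130) = 1/(-68143) = -1/68143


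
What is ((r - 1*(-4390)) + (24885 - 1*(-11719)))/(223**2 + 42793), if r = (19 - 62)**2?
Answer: 42843/92522 ≈ 0.46306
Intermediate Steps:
r = 1849 (r = (-43)**2 = 1849)
((r - 1*(-4390)) + (24885 - 1*(-11719)))/(223**2 + 42793) = ((1849 - 1*(-4390)) + (24885 - 1*(-11719)))/(223**2 + 42793) = ((1849 + 4390) + (24885 + 11719))/(49729 + 42793) = (6239 + 36604)/92522 = 42843*(1/92522) = 42843/92522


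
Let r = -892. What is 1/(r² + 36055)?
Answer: 1/831719 ≈ 1.2023e-6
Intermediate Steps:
1/(r² + 36055) = 1/((-892)² + 36055) = 1/(795664 + 36055) = 1/831719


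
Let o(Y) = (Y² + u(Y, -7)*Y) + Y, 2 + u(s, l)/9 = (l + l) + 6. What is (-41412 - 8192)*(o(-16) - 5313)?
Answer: 180211332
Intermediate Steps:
u(s, l) = 36 + 18*l (u(s, l) = -18 + 9*((l + l) + 6) = -18 + 9*(2*l + 6) = -18 + 9*(6 + 2*l) = -18 + (54 + 18*l) = 36 + 18*l)
o(Y) = Y² - 89*Y (o(Y) = (Y² + (36 + 18*(-7))*Y) + Y = (Y² + (36 - 126)*Y) + Y = (Y² - 90*Y) + Y = Y² - 89*Y)
(-41412 - 8192)*(o(-16) - 5313) = (-41412 - 8192)*(-16*(-89 - 16) - 5313) = -49604*(-16*(-105) - 5313) = -49604*(1680 - 5313) = -49604*(-3633) = 180211332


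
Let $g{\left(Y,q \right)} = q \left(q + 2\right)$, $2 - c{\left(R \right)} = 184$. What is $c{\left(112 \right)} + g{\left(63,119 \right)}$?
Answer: $14217$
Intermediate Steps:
$c{\left(R \right)} = -182$ ($c{\left(R \right)} = 2 - 184 = -182$)
$g{\left(Y,q \right)} = q \left(2 + q\right)$
$c{\left(112 \right)} + g{\left(63,119 \right)} = -182 + 119 \left(2 + 119\right) = -182 + 119 \cdot 121 = -182 + 14399 = 14217$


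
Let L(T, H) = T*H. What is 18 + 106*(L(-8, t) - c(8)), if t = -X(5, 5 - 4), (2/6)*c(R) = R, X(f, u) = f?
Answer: 1714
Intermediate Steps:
c(R) = 3*R
t = -5 (t = -1*5 = -5)
L(T, H) = H*T
18 + 106*(L(-8, t) - c(8)) = 18 + 106*(-5*(-8) - 3*8) = 18 + 106*(40 - 1*24) = 18 + 106*(40 - 24) = 18 + 106*16 = 18 + 1696 = 1714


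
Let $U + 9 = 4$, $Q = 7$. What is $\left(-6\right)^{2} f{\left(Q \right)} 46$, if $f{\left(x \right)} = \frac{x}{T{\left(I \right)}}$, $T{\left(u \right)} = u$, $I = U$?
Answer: $- \frac{11592}{5} \approx -2318.4$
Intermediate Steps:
$U = -5$ ($U = -9 + 4 = -5$)
$I = -5$
$f{\left(x \right)} = - \frac{x}{5}$ ($f{\left(x \right)} = \frac{x}{-5} = - \frac{x}{5}$)
$\left(-6\right)^{2} f{\left(Q \right)} 46 = \left(-6\right)^{2} \left(\left(- \frac{1}{5}\right) 7\right) 46 = 36 \left(- \frac{7}{5}\right) 46 = \left(- \frac{252}{5}\right) 46 = - \frac{11592}{5}$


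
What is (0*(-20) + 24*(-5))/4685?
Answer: -24/937 ≈ -0.025614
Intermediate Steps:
(0*(-20) + 24*(-5))/4685 = (0 - 120)*(1/4685) = -120*1/4685 = -24/937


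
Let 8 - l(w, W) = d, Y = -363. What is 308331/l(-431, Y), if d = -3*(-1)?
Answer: 308331/5 ≈ 61666.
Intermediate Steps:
d = 3
l(w, W) = 5 (l(w, W) = 8 - 1*3 = 8 - 3 = 5)
308331/l(-431, Y) = 308331/5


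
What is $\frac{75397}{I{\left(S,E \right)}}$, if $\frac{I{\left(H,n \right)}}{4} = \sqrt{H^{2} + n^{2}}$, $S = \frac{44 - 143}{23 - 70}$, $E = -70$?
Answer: $\frac{3543659 \sqrt{10833901}}{43335604} \approx 269.15$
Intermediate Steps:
$S = \frac{99}{47}$ ($S = - \frac{99}{-47} = \left(-99\right) \left(- \frac{1}{47}\right) = \frac{99}{47} \approx 2.1064$)
$I{\left(H,n \right)} = 4 \sqrt{H^{2} + n^{2}}$
$\frac{75397}{I{\left(S,E \right)}} = \frac{75397}{4 \sqrt{\left(\frac{99}{47}\right)^{2} + \left(-70\right)^{2}}} = \frac{75397}{4 \sqrt{\frac{9801}{2209} + 4900}} = \frac{75397}{4 \sqrt{\frac{10833901}{2209}}} = \frac{75397}{4 \frac{\sqrt{10833901}}{47}} = \frac{75397}{\frac{4}{47} \sqrt{10833901}} = 75397 \frac{47 \sqrt{10833901}}{43335604} = \frac{3543659 \sqrt{10833901}}{43335604}$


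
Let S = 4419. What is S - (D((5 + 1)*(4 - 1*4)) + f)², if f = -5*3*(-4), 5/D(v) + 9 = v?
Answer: 71714/81 ≈ 885.36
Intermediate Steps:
D(v) = 5/(-9 + v)
f = 60 (f = -15*(-4) = 60)
S - (D((5 + 1)*(4 - 1*4)) + f)² = 4419 - (5/(-9 + (5 + 1)*(4 - 1*4)) + 60)² = 4419 - (5/(-9 + 6*(4 - 4)) + 60)² = 4419 - (5/(-9 + 6*0) + 60)² = 4419 - (5/(-9 + 0) + 60)² = 4419 - (5/(-9) + 60)² = 4419 - (5*(-⅑) + 60)² = 4419 - (-5/9 + 60)² = 4419 - (535/9)² = 4419 - 1*286225/81 = 4419 - 286225/81 = 71714/81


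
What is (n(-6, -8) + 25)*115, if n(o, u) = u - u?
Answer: 2875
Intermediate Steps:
n(o, u) = 0
(n(-6, -8) + 25)*115 = (0 + 25)*115 = 25*115 = 2875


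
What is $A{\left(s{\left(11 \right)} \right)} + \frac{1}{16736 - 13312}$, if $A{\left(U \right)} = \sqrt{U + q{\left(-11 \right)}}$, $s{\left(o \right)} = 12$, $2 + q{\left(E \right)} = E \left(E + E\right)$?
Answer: $\frac{1}{3424} + 6 \sqrt{7} \approx 15.875$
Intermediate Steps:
$q{\left(E \right)} = -2 + 2 E^{2}$ ($q{\left(E \right)} = -2 + E \left(E + E\right) = -2 + E 2 E = -2 + 2 E^{2}$)
$A{\left(U \right)} = \sqrt{240 + U}$ ($A{\left(U \right)} = \sqrt{U - \left(2 - 2 \left(-11\right)^{2}\right)} = \sqrt{U + \left(-2 + 2 \cdot 121\right)} = \sqrt{U + \left(-2 + 242\right)} = \sqrt{U + 240} = \sqrt{240 + U}$)
$A{\left(s{\left(11 \right)} \right)} + \frac{1}{16736 - 13312} = \sqrt{240 + 12} + \frac{1}{16736 - 13312} = \sqrt{252} + \frac{1}{3424} = 6 \sqrt{7} + \frac{1}{3424} = \frac{1}{3424} + 6 \sqrt{7}$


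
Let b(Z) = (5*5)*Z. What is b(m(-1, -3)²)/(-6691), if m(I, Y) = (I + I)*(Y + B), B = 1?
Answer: -400/6691 ≈ -0.059782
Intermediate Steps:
m(I, Y) = 2*I*(1 + Y) (m(I, Y) = (I + I)*(Y + 1) = (2*I)*(1 + Y) = 2*I*(1 + Y))
b(Z) = 25*Z
b(m(-1, -3)²)/(-6691) = (25*(2*(-1)*(1 - 3))²)/(-6691) = (25*(2*(-1)*(-2))²)*(-1/6691) = (25*4²)*(-1/6691) = (25*16)*(-1/6691) = 400*(-1/6691) = -400/6691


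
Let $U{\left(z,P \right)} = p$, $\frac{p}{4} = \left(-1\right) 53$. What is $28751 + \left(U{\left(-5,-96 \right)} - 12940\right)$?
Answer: $15599$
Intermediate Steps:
$p = -212$ ($p = 4 \left(\left(-1\right) 53\right) = 4 \left(-53\right) = -212$)
$U{\left(z,P \right)} = -212$
$28751 + \left(U{\left(-5,-96 \right)} - 12940\right) = 28751 - 13152 = 15599$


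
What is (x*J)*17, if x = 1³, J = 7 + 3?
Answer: 170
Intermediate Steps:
J = 10
x = 1
(x*J)*17 = (1*10)*17 = 10*17 = 170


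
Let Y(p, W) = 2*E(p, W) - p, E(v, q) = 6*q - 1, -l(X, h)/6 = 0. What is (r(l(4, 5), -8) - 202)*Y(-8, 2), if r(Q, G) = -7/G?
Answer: -24135/4 ≈ -6033.8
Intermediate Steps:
l(X, h) = 0 (l(X, h) = -6*0 = 0)
E(v, q) = -1 + 6*q
Y(p, W) = -2 - p + 12*W (Y(p, W) = 2*(-1 + 6*W) - p = (-2 + 12*W) - p = -2 - p + 12*W)
(r(l(4, 5), -8) - 202)*Y(-8, 2) = (-7/(-8) - 202)*(-2 - 1*(-8) + 12*2) = (-7*(-1/8) - 202)*(-2 + 8 + 24) = (7/8 - 202)*30 = -1609/8*30 = -24135/4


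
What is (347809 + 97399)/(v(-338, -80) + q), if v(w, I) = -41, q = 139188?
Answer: 445208/139147 ≈ 3.1996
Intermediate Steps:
(347809 + 97399)/(v(-338, -80) + q) = (347809 + 97399)/(-41 + 139188) = 445208/139147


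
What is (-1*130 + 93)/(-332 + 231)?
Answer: 37/101 ≈ 0.36634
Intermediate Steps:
(-1*130 + 93)/(-332 + 231) = (-130 + 93)/(-101) = -37*(-1/101) = 37/101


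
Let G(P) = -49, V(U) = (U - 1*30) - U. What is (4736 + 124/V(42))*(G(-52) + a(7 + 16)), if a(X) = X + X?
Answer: -70978/5 ≈ -14196.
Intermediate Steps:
V(U) = -30 (V(U) = (U - 30) - U = (-30 + U) - U = -30)
a(X) = 2*X
(4736 + 124/V(42))*(G(-52) + a(7 + 16)) = (4736 + 124/(-30))*(-49 + 2*(7 + 16)) = (4736 + 124*(-1/30))*(-49 + 2*23) = (4736 - 62/15)*(-49 + 46) = (70978/15)*(-3) = -70978/5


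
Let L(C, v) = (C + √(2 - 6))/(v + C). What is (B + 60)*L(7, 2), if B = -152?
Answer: -644/9 - 184*I/9 ≈ -71.556 - 20.444*I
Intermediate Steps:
L(C, v) = (C + 2*I)/(C + v) (L(C, v) = (C + √(-4))/(C + v) = (C + 2*I)/(C + v))
(B + 60)*L(7, 2) = (-152 + 60)*((7 + 2*I)/(7 + 2)) = -92*(7 + 2*I)/9 = -92*(7/9 + 2*I/9) = -644/9 - 184*I/9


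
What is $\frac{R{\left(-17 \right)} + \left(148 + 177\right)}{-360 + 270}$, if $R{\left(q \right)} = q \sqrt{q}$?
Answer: $- \frac{65}{18} + \frac{17 i \sqrt{17}}{90} \approx -3.6111 + 0.77881 i$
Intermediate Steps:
$R{\left(q \right)} = q^{\frac{3}{2}}$
$\frac{R{\left(-17 \right)} + \left(148 + 177\right)}{-360 + 270} = \frac{\left(-17\right)^{\frac{3}{2}} + \left(148 + 177\right)}{-360 + 270} = \frac{- 17 i \sqrt{17} + 325}{-90} = \left(325 - 17 i \sqrt{17}\right) \left(- \frac{1}{90}\right) = - \frac{65}{18} + \frac{17 i \sqrt{17}}{90}$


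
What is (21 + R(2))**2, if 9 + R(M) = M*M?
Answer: 256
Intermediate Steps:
R(M) = -9 + M**2 (R(M) = -9 + M*M = -9 + M**2)
(21 + R(2))**2 = (21 + (-9 + 2**2))**2 = (21 + (-9 + 4))**2 = (21 - 5)**2 = 16**2 = 256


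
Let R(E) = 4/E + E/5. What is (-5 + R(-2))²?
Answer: 1369/25 ≈ 54.760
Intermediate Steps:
R(E) = 4/E + E/5 (R(E) = 4/E + E*(⅕) = 4/E + E/5)
(-5 + R(-2))² = (-5 + (4/(-2) + (⅕)*(-2)))² = (-5 + (4*(-½) - ⅖))² = (-5 + (-2 - ⅖))² = (-5 - 12/5)² = (-37/5)² = 1369/25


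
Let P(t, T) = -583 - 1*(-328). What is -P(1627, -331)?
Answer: 255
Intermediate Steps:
P(t, T) = -255 (P(t, T) = -583 + 328 = -255)
-P(1627, -331) = -1*(-255) = 255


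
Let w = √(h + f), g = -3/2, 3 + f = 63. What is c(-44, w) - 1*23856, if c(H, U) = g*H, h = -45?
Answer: -23790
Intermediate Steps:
f = 60 (f = -3 + 63 = 60)
g = -3/2 (g = -3*½ = -3/2 ≈ -1.5000)
w = √15 (w = √(-45 + 60) = √15 ≈ 3.8730)
c(H, U) = -3*H/2
c(-44, w) - 1*23856 = -3/2*(-44) - 1*23856 = 66 - 23856 = -23790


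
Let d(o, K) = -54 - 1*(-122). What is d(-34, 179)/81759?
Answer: 68/81759 ≈ 0.00083171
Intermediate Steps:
d(o, K) = 68 (d(o, K) = -54 + 122 = 68)
d(-34, 179)/81759 = 68/81759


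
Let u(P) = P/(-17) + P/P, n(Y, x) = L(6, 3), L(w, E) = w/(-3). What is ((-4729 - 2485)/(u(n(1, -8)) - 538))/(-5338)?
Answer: -3607/1432939 ≈ -0.0025172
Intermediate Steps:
L(w, E) = -w/3 (L(w, E) = w*(-⅓) = -w/3)
n(Y, x) = -2 (n(Y, x) = -⅓*6 = -2)
u(P) = 1 - P/17 (u(P) = P*(-1/17) + 1 = -P/17 + 1 = 1 - P/17)
((-4729 - 2485)/(u(n(1, -8)) - 538))/(-5338) = ((-4729 - 2485)/((1 - 1/17*(-2)) - 538))/(-5338) = -7214/((1 + 2/17) - 538)*(-1/5338) = -7214/(19/17 - 538)*(-1/5338) = -7214/(-9127/17)*(-1/5338) = -7214*(-17/9127)*(-1/5338) = (122638/9127)*(-1/5338) = -3607/1432939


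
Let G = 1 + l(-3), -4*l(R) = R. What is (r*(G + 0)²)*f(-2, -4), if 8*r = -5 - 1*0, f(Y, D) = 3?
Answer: -735/128 ≈ -5.7422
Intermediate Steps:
l(R) = -R/4
r = -5/8 (r = (-5 - 1*0)/8 = (-5 + 0)/8 = (⅛)*(-5) = -5/8 ≈ -0.62500)
G = 7/4 (G = 1 - ¼*(-3) = 1 + ¾ = 7/4 ≈ 1.7500)
(r*(G + 0)²)*f(-2, -4) = -5*(7/4 + 0)²/8*3 = -5*(7/4)²/8*3 = -5/8*49/16*3 = -245/128*3 = -735/128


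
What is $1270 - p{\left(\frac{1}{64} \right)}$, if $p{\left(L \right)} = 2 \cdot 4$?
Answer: $1262$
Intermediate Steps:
$p{\left(L \right)} = 8$
$1270 - p{\left(\frac{1}{64} \right)} = 1270 - 8 = 1262$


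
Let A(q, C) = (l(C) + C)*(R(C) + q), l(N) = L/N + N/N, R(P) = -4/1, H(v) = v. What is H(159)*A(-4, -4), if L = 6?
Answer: 5724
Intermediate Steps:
R(P) = -4 (R(P) = -4*1 = -4)
l(N) = 1 + 6/N (l(N) = 6/N + N/N = 6/N + 1 = 1 + 6/N)
A(q, C) = (-4 + q)*(C + (6 + C)/C) (A(q, C) = ((6 + C)/C + C)*(-4 + q) = (C + (6 + C)/C)*(-4 + q) = (-4 + q)*(C + (6 + C)/C))
H(159)*A(-4, -4) = 159*((-24 - 4*(-4) - 4*(6 - 4) + (-4)**2*(-4 - 4))/(-4)) = 159*(-(-24 + 16 - 4*2 + 16*(-8))/4) = 159*(-(-24 + 16 - 8 - 128)/4) = 159*(-1/4*(-144)) = 159*36 = 5724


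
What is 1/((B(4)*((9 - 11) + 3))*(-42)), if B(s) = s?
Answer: -1/168 ≈ -0.0059524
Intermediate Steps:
1/((B(4)*((9 - 11) + 3))*(-42)) = 1/((4*((9 - 11) + 3))*(-42)) = 1/((4*(-2 + 3))*(-42)) = 1/((4*1)*(-42)) = 1/(4*(-42)) = 1/(-168) = -1/168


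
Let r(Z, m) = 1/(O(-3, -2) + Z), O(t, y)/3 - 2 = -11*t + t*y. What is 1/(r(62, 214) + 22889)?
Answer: 185/4234466 ≈ 4.3689e-5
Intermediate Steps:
O(t, y) = 6 - 33*t + 3*t*y (O(t, y) = 6 + 3*(-11*t + t*y) = 6 + (-33*t + 3*t*y) = 6 - 33*t + 3*t*y)
r(Z, m) = 1/(123 + Z) (r(Z, m) = 1/((6 - 33*(-3) + 3*(-3)*(-2)) + Z) = 1/((6 + 99 + 18) + Z) = 1/(123 + Z))
1/(r(62, 214) + 22889) = 1/(1/(123 + 62) + 22889) = 1/(1/185 + 22889) = 1/(4234466/185) = 185/4234466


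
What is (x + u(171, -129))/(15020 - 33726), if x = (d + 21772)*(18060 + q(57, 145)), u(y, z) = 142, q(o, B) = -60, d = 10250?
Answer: -288198071/9353 ≈ -30813.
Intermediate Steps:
x = 576396000 (x = (10250 + 21772)*(18060 - 60) = 32022*18000 = 576396000)
(x + u(171, -129))/(15020 - 33726) = (576396000 + 142)/(15020 - 33726) = 576396142/(-18706) = 576396142*(-1/18706) = -288198071/9353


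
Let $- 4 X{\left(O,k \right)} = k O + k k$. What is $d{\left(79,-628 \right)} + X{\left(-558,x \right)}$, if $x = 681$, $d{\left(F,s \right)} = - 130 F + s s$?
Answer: $\frac{1452693}{4} \approx 3.6317 \cdot 10^{5}$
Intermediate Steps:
$d{\left(F,s \right)} = s^{2} - 130 F$ ($d{\left(F,s \right)} = - 130 F + s^{2} = s^{2} - 130 F$)
$X{\left(O,k \right)} = - \frac{k^{2}}{4} - \frac{O k}{4}$ ($X{\left(O,k \right)} = - \frac{k O + k k}{4} = - \frac{O k + k^{2}}{4} = - \frac{k^{2} + O k}{4} = - \frac{k^{2}}{4} - \frac{O k}{4}$)
$d{\left(79,-628 \right)} + X{\left(-558,x \right)} = \left(\left(-628\right)^{2} - 10270\right) - \frac{681 \left(-558 + 681\right)}{4} = \left(394384 - 10270\right) - \frac{681}{4} \cdot 123 = 384114 - \frac{83763}{4} = \frac{1452693}{4}$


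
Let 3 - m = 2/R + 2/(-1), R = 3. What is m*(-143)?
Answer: -1859/3 ≈ -619.67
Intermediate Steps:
m = 13/3 (m = 3 - (2/3 + 2/(-1)) = 3 - (2*(1/3) + 2*(-1)) = 3 - (2/3 - 2) = 3 - 1*(-4/3) = 3 + 4/3 = 13/3 ≈ 4.3333)
m*(-143) = (13/3)*(-143) = -1859/3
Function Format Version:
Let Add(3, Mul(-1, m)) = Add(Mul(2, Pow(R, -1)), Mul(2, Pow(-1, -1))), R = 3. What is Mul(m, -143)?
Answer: Rational(-1859, 3) ≈ -619.67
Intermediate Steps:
m = Rational(13, 3) (m = Add(3, Mul(-1, Add(Mul(2, Pow(3, -1)), Mul(2, Pow(-1, -1))))) = Add(3, Mul(-1, Add(Mul(2, Rational(1, 3)), Mul(2, -1)))) = Add(3, Mul(-1, Add(Rational(2, 3), -2))) = Add(3, Mul(-1, Rational(-4, 3))) = Add(3, Rational(4, 3)) = Rational(13, 3) ≈ 4.3333)
Mul(m, -143) = Mul(Rational(13, 3), -143) = Rational(-1859, 3)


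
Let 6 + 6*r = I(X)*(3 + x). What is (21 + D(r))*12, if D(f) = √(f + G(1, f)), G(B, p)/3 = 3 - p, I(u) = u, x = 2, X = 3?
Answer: 252 + 12*√6 ≈ 281.39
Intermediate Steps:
G(B, p) = 9 - 3*p (G(B, p) = 3*(3 - p) = 9 - 3*p)
r = 3/2 (r = -1 + (3*(3 + 2))/6 = -1 + (3*5)/6 = -1 + (⅙)*15 = -1 + 5/2 = 3/2 ≈ 1.5000)
D(f) = √(9 - 2*f) (D(f) = √(f + (9 - 3*f)) = √(9 - 2*f))
(21 + D(r))*12 = (21 + √(9 - 2*3/2))*12 = (21 + √(9 - 3))*12 = (21 + √6)*12 = 252 + 12*√6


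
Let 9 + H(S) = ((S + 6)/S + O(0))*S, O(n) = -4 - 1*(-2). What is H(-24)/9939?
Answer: 7/3313 ≈ 0.0021129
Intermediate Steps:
O(n) = -2 (O(n) = -4 + 2 = -2)
H(S) = -9 + S*(-2 + (6 + S)/S) (H(S) = -9 + ((S + 6)/S - 2)*S = -9 + ((6 + S)/S - 2)*S = -9 + (-2 + (6 + S)/S)*S = -9 + S*(-2 + (6 + S)/S))
H(-24)/9939 = (-3 - 1*(-24))/9939 = (-3 + 24)*(1/9939) = 21*(1/9939) = 7/3313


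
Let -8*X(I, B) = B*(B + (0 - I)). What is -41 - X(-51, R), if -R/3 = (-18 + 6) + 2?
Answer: 1051/4 ≈ 262.75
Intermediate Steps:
R = 30 (R = -3*((-18 + 6) + 2) = -3*(-12 + 2) = -3*(-10) = 30)
X(I, B) = -B*(B - I)/8 (X(I, B) = -B*(B + (0 - I))/8 = -B*(B - I)/8)
-41 - X(-51, R) = -41 - 30*(-51 - 1*30)/8 = -41 - 30*(-51 - 30)/8 = -41 - 30*(-81)/8 = -41 - 1*(-1215/4) = -41 + 1215/4 = 1051/4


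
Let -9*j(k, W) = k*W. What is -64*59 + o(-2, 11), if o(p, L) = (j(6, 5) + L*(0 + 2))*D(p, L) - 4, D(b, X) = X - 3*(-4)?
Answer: -10052/3 ≈ -3350.7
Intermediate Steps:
j(k, W) = -W*k/9 (j(k, W) = -k*W/9 = -W*k/9)
D(b, X) = 12 + X (D(b, X) = X + 12 = 12 + X)
o(p, L) = -4 + (12 + L)*(-10/3 + 2*L) (o(p, L) = (-⅑*5*6 + L*(0 + 2))*(12 + L) - 4 = (-10/3 + L*2)*(12 + L) - 4 = (-10/3 + 2*L)*(12 + L) - 4 = (12 + L)*(-10/3 + 2*L) - 4 = -4 + (12 + L)*(-10/3 + 2*L))
-64*59 + o(-2, 11) = -64*59 + (-44 + 2*11² + (62/3)*11) = -3776 + (-44 + 2*121 + 682/3) = -3776 + (-44 + 242 + 682/3) = -3776 + 1276/3 = -10052/3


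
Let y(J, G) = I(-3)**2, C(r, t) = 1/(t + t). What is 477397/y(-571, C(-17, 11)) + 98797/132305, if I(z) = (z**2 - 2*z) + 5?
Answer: 12640305777/10584400 ≈ 1194.2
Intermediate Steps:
C(r, t) = 1/(2*t)
I(z) = 5 + z**2 - 2*z
y(J, G) = 400 (y(J, G) = (5 + (-3)**2 - 2*(-3))**2 = (5 + 9 + 6)**2 = 20**2 = 400)
477397/y(-571, C(-17, 11)) + 98797/132305 = 477397/400 + 98797/132305 = 12640305777/10584400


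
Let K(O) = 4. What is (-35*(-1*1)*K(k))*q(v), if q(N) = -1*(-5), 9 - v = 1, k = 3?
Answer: 700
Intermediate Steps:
v = 8 (v = 9 - 1*1 = 9 - 1 = 8)
q(N) = 5
(-35*(-1*1)*K(k))*q(v) = -35*(-1*1)*4*5 = -(-35)*4*5 = -35*(-4)*5 = 140*5 = 700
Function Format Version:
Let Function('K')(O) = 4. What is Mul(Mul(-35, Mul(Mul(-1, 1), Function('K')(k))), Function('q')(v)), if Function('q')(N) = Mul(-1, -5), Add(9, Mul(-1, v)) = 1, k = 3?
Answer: 700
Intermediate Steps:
v = 8 (v = Add(9, Mul(-1, 1)) = Add(9, -1) = 8)
Function('q')(N) = 5
Mul(Mul(-35, Mul(Mul(-1, 1), Function('K')(k))), Function('q')(v)) = Mul(Mul(-35, Mul(Mul(-1, 1), 4)), 5) = Mul(Mul(-35, Mul(-1, 4)), 5) = Mul(Mul(-35, -4), 5) = Mul(140, 5) = 700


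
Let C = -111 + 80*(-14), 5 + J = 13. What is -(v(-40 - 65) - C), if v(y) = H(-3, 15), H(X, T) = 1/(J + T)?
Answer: -28314/23 ≈ -1231.0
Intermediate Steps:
J = 8 (J = -5 + 13 = 8)
H(X, T) = 1/(8 + T)
v(y) = 1/23 (v(y) = 1/(8 + 15) = 1/23)
C = -1231 (C = -111 - 1120 = -1231)
-(v(-40 - 65) - C) = -(1/23 - 1*(-1231)) = -(1/23 + 1231) = -1*28314/23 = -28314/23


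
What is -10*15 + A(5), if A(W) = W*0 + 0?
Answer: -150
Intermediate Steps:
A(W) = 0 (A(W) = 0 + 0 = 0)
-10*15 + A(5) = -10*15 + 0 = -150 + 0 = -150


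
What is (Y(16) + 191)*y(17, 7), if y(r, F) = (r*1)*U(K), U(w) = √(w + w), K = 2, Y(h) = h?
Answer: 7038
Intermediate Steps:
U(w) = √2*√w (U(w) = √(2*w) = √2*√w)
y(r, F) = 2*r (y(r, F) = (r*1)*(√2*√2) = r*2 = 2*r)
(Y(16) + 191)*y(17, 7) = (16 + 191)*(2*17) = 207*34 = 7038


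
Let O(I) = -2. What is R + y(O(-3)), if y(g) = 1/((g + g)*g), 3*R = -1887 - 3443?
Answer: -42637/24 ≈ -1776.5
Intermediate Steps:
R = -5330/3 (R = (-1887 - 3443)/3 = (1/3)*(-5330) = -5330/3 ≈ -1776.7)
y(g) = 1/(2*g**2) (y(g) = 1/(((2*g))*g) = (1/(2*g))/g = 1/(2*g**2))
R + y(O(-3)) = -5330/3 + (1/2)/(-2)**2 = -5330/3 + (1/2)*(1/4) = -5330/3 + 1/8 = -42637/24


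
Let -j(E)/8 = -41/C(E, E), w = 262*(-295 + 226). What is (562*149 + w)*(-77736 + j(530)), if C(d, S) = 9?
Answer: -45915775360/9 ≈ -5.1017e+9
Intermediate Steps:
w = -18078 (w = 262*(-69) = -18078)
j(E) = 328/9 (j(E) = -(-328)/9 = -8*(-41/9) = 328/9)
(562*149 + w)*(-77736 + j(530)) = (562*149 - 18078)*(-77736 + 328/9) = (83738 - 18078)*(-699296/9) = 65660*(-699296/9) = -45915775360/9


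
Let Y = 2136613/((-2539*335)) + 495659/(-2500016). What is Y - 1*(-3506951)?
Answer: 7457266406367053897/2126426109040 ≈ 3.5069e+6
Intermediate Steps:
Y = -5763156883143/2126426109040 (Y = 2136613/(-850565) + 495659*(-1/2500016) = 2136613*(-1/850565) - 495659/2500016 = -2136613/850565 - 495659/2500016 = -5763156883143/2126426109040 ≈ -2.7103)
Y - 1*(-3506951) = -5763156883143/2126426109040 - 1*(-3506951) = -5763156883143/2126426109040 + 3506951 = 7457266406367053897/2126426109040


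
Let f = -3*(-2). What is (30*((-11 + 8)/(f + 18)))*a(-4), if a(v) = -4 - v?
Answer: 0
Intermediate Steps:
f = 6
(30*((-11 + 8)/(f + 18)))*a(-4) = (30*((-11 + 8)/(6 + 18)))*(-4 - 1*(-4)) = (30*(-3/24))*(-4 + 4) = (30*(-3*1/24))*0 = (30*(-1/8))*0 = -15/4*0 = 0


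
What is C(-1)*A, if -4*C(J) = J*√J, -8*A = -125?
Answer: 125*I/32 ≈ 3.9063*I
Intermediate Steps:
A = 125/8 (A = -⅛*(-125) = 125/8 ≈ 15.625)
C(J) = -J^(3/2)/4 (C(J) = -J*√J/4 = -J^(3/2)/4)
C(-1)*A = -(-1)*I/4*(125/8) = (I/4)*(125/8) = 125*I/32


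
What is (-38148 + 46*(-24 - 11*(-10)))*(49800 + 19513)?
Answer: -2369950096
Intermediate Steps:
(-38148 + 46*(-24 - 11*(-10)))*(49800 + 19513) = (-38148 + 46*(-24 + 110))*69313 = (-38148 + 46*86)*69313 = (-38148 + 3956)*69313 = -34192*69313 = -2369950096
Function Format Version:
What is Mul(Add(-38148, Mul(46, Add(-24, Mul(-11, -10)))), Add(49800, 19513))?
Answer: -2369950096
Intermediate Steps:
Mul(Add(-38148, Mul(46, Add(-24, Mul(-11, -10)))), Add(49800, 19513)) = Mul(Add(-38148, Mul(46, Add(-24, 110))), 69313) = Mul(Add(-38148, Mul(46, 86)), 69313) = Mul(Add(-38148, 3956), 69313) = Mul(-34192, 69313) = -2369950096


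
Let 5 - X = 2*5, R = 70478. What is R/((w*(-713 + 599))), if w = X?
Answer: 35239/285 ≈ 123.65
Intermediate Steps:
X = -5 (X = 5 - 2*5 = 5 - 1*10 = 5 - 10 = -5)
w = -5
R/((w*(-713 + 599))) = 70478/((-5*(-713 + 599))) = 70478/((-5*(-114))) = 70478/570 = 70478*(1/570) = 35239/285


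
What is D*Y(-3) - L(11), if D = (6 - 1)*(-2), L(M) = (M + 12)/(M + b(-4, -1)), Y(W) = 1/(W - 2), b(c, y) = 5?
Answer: 9/16 ≈ 0.56250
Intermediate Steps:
Y(W) = 1/(-2 + W)
L(M) = (12 + M)/(5 + M) (L(M) = (M + 12)/(M + 5) = (12 + M)/(5 + M))
D = -10 (D = 5*(-2) = -10)
D*Y(-3) - L(11) = -10/(-2 - 3) - (12 + 11)/(5 + 11) = -10/(-5) - 23/16 = -10*(-⅕) - 23/16 = 2 - 1*23/16 = 2 - 23/16 = 9/16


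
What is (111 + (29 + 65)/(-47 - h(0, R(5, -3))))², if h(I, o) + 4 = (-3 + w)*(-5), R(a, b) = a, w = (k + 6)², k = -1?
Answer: 56715961/4489 ≈ 12634.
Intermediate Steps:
w = 25 (w = (-1 + 6)² = 5² = 25)
h(I, o) = -114 (h(I, o) = -4 + (-3 + 25)*(-5) = -4 + 22*(-5) = -4 - 110 = -114)
(111 + (29 + 65)/(-47 - h(0, R(5, -3))))² = (111 + (29 + 65)/(-47 - 1*(-114)))² = (111 + 94/(-47 + 114))² = (111 + 94/67)² = (7531/67)² = 56715961/4489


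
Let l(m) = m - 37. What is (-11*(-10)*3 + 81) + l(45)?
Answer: 419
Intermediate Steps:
l(m) = -37 + m
(-11*(-10)*3 + 81) + l(45) = (-11*(-10)*3 + 81) + (-37 + 45) = (110*3 + 81) + 8 = (330 + 81) + 8 = 411 + 8 = 419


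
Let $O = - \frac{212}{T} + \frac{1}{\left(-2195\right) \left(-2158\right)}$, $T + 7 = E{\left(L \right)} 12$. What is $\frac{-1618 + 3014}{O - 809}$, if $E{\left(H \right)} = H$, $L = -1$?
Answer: $- \frac{125639148440}{71805302771} \approx -1.7497$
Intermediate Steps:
$T = -19$ ($T = -7 - 12 = -19$)
$O = \frac{1004203739}{89999390}$ ($O = - \frac{212}{-19} + \frac{1}{\left(-2195\right) \left(-2158\right)} = \left(-212\right) \left(- \frac{1}{19}\right) - - \frac{1}{4736810} = \frac{212}{19} + \frac{1}{4736810} = \frac{1004203739}{89999390} \approx 11.158$)
$\frac{-1618 + 3014}{O - 809} = \frac{-1618 + 3014}{\frac{1004203739}{89999390} - 809} = \frac{1396}{- \frac{71805302771}{89999390}} = 1396 \left(- \frac{89999390}{71805302771}\right) = - \frac{125639148440}{71805302771}$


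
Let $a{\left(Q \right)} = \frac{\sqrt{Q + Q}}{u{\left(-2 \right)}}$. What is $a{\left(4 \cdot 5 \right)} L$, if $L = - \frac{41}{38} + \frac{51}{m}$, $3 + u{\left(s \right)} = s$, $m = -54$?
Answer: $\frac{692 \sqrt{10}}{855} \approx 2.5594$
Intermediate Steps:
$u{\left(s \right)} = -3 + s$
$a{\left(Q \right)} = - \frac{\sqrt{2} \sqrt{Q}}{5}$ ($a{\left(Q \right)} = \frac{\sqrt{Q + Q}}{-3 - 2} = \frac{\sqrt{2 Q}}{-5} = \sqrt{2} \sqrt{Q} \left(- \frac{1}{5}\right) = - \frac{\sqrt{2} \sqrt{Q}}{5}$)
$L = - \frac{346}{171}$ ($L = - \frac{41}{38} + \frac{51}{-54} = \left(-41\right) \frac{1}{38} + 51 \left(- \frac{1}{54}\right) = - \frac{41}{38} - \frac{17}{18} = - \frac{346}{171} \approx -2.0234$)
$a{\left(4 \cdot 5 \right)} L = - \frac{\sqrt{2} \sqrt{4 \cdot 5}}{5} \left(- \frac{346}{171}\right) = - \frac{\sqrt{2} \sqrt{20}}{5} \left(- \frac{346}{171}\right) = - \frac{\sqrt{2} \cdot 2 \sqrt{5}}{5} \left(- \frac{346}{171}\right) = - \frac{2 \sqrt{10}}{5} \left(- \frac{346}{171}\right) = \frac{692 \sqrt{10}}{855}$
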